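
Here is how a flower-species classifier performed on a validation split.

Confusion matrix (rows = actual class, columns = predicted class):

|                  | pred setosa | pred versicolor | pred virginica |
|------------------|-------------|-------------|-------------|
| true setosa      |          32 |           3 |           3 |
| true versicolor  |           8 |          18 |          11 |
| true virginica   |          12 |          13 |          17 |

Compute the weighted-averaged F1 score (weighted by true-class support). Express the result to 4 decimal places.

0.5585

Per-class F1 score (2·TP/(2·TP+FP+FN)):
  setosa: TP=32, FP=8+12=20, FN=3+3=6 → 64/90 = 0.71111
  versicolor: TP=18, FP=3+13=16, FN=8+11=19 → 36/71 = 0.50704
  virginica: TP=17, FP=3+11=14, FN=12+13=25 → 34/73 = 0.46575
Weighted-F1 score = Σ (supportᵢ/N)·F1 scoreᵢ with N=117: (38/117)·0.71111 + (37/117)·0.50704 + (42/117)·0.46575 = 0.5585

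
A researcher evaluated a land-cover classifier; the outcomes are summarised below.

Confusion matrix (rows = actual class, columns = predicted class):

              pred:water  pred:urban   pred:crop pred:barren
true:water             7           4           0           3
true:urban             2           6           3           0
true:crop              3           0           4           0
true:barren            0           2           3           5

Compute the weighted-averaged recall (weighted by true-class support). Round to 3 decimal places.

0.524

Per-class recall (TP/(TP+FN)):
  water: TP=7, FN=4+0+3=7 → 7/14 = 0.5000
  urban: TP=6, FN=2+3+0=5 → 6/11 = 0.5455
  crop: TP=4, FN=3+0+0=3 → 4/7 = 0.5714
  barren: TP=5, FN=0+2+3=5 → 5/10 = 0.5000
Weighted-recall = Σ (supportᵢ/N)·recallᵢ with N=42: (14/42)·0.5000 + (11/42)·0.5455 + (7/42)·0.5714 + (10/42)·0.5000 = 0.524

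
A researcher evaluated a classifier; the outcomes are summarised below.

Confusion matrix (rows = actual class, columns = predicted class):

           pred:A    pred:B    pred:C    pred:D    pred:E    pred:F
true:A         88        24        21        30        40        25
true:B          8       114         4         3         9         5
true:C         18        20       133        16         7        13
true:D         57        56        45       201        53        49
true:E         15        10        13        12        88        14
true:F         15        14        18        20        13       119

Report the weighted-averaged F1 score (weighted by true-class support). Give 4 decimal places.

0.5317

Per-class F1 score (2·TP/(2·TP+FP+FN)):
  A: TP=88, FP=8+18+57+15+15=113, FN=24+21+30+40+25=140 → 176/429 = 0.41026
  B: TP=114, FP=24+20+56+10+14=124, FN=8+4+3+9+5=29 → 228/381 = 0.59843
  C: TP=133, FP=21+4+45+13+18=101, FN=18+20+16+7+13=74 → 266/441 = 0.60317
  D: TP=201, FP=30+3+16+12+20=81, FN=57+56+45+53+49=260 → 402/743 = 0.54105
  E: TP=88, FP=40+9+7+53+13=122, FN=15+10+13+12+14=64 → 176/362 = 0.48619
  F: TP=119, FP=25+5+13+49+14=106, FN=15+14+18+20+13=80 → 238/424 = 0.56132
Weighted-F1 score = Σ (supportᵢ/N)·F1 scoreᵢ with N=1390: (228/1390)·0.41026 + (143/1390)·0.59843 + (207/1390)·0.60317 + (461/1390)·0.54105 + (152/1390)·0.48619 + (199/1390)·0.56132 = 0.5317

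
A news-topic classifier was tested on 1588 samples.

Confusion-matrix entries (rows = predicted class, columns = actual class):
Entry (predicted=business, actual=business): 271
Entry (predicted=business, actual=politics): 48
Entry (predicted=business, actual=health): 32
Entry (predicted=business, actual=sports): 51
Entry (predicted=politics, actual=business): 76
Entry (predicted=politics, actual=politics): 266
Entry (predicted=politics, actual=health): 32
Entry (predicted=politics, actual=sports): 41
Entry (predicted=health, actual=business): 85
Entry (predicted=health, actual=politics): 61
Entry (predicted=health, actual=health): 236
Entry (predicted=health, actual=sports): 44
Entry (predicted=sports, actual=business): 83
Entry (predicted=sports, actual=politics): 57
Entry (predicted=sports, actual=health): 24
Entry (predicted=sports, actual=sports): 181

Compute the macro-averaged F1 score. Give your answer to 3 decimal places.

0.599

Per-class F1 score (2·TP/(2·TP+FP+FN)):
  business: TP=271, FP=48+32+51=131, FN=76+85+83=244 → 542/917 = 0.5911
  politics: TP=266, FP=76+32+41=149, FN=48+61+57=166 → 532/847 = 0.6281
  health: TP=236, FP=85+61+44=190, FN=32+32+24=88 → 472/750 = 0.6293
  sports: TP=181, FP=83+57+24=164, FN=51+41+44=136 → 362/662 = 0.5468
Macro-F1 score = mean = (0.5911 + 0.6281 + 0.6293 + 0.5468) / 4 = 0.599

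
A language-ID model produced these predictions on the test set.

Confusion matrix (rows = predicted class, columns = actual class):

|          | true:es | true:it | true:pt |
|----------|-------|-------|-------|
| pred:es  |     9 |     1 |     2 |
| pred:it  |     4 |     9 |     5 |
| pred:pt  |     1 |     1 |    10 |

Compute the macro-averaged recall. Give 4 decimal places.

0.6831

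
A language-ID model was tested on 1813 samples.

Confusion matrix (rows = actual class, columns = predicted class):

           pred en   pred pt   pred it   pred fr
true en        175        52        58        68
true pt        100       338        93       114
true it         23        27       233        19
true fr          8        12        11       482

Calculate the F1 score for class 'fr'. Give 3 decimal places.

0.806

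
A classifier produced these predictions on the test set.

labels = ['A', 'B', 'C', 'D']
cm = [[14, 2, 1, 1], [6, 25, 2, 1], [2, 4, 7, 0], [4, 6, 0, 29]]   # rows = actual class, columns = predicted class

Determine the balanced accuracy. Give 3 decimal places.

0.699

Balanced accuracy = mean of per-class recall.
  A: recall = 14/18 = 0.7778
  B: recall = 25/34 = 0.7353
  C: recall = 7/13 = 0.5385
  D: recall = 29/39 = 0.7436
Mean = (0.7778 + 0.7353 + 0.5385 + 0.7436) / 4 = 0.699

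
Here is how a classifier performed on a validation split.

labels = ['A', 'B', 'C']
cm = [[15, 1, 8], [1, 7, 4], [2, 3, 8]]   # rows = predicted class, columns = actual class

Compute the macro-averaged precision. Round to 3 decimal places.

Per-class precision (TP/(TP+FP)):
  A: TP=15, FP=1+8=9 → 15/24 = 0.6250
  B: TP=7, FP=1+4=5 → 7/12 = 0.5833
  C: TP=8, FP=2+3=5 → 8/13 = 0.6154
Macro-precision = mean = (0.6250 + 0.5833 + 0.6154) / 3 = 0.608

0.608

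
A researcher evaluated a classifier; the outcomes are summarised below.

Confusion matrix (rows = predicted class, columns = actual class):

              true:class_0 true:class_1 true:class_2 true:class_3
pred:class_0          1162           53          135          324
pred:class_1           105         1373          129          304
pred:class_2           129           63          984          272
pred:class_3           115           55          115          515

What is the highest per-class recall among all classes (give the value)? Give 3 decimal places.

0.889

Per-class recall (TP/(TP+FN)):
  class_0: TP=1162, FN=105+129+115=349 → 1162/1511 = 0.7690
  class_1: TP=1373, FN=53+63+55=171 → 1373/1544 = 0.8892
  class_2: TP=984, FN=135+129+115=379 → 984/1363 = 0.7219
  class_3: TP=515, FN=324+304+272=900 → 515/1415 = 0.3640
Highest is class 'class_1' with recall = 0.889.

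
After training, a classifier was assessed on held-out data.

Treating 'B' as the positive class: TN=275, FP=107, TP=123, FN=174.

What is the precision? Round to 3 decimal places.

Precision = TP/(TP+FP) = 123/(123+107) = 123/230 = 0.535

0.535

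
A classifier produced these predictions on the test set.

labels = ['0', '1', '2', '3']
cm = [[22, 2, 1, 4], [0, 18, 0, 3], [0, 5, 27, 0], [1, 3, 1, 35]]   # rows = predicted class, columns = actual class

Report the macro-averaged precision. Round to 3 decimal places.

Per-class precision (TP/(TP+FP)):
  0: TP=22, FP=2+1+4=7 → 22/29 = 0.7586
  1: TP=18, FP=0+0+3=3 → 18/21 = 0.8571
  2: TP=27, FP=0+5+0=5 → 27/32 = 0.8438
  3: TP=35, FP=1+3+1=5 → 35/40 = 0.8750
Macro-precision = mean = (0.7586 + 0.8571 + 0.8438 + 0.8750) / 4 = 0.834

0.834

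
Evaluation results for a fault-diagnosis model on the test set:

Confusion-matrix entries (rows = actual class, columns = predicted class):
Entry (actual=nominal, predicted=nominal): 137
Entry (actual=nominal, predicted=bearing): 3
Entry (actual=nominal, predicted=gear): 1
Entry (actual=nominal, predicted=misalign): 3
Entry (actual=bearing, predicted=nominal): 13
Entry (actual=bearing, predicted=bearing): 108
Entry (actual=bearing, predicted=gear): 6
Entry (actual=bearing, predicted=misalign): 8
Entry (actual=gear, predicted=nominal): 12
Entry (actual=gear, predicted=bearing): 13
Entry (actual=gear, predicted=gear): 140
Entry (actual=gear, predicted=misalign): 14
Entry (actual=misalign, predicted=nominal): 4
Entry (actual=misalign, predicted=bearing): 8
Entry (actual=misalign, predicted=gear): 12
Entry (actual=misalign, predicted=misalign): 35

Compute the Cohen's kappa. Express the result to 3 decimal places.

0.741

Observed agreement pₒ = trace/N = 420/517 = 0.8124
Expected agreement pₑ = Σ (rowᵢ·colᵢ)/N² = (144·166 + 135·132 + 179·159 + 59·60)/517² = 0.2758
κ = (pₒ − pₑ)/(1 − pₑ) = (0.8124 − 0.2758)/(1 − 0.2758) = 0.741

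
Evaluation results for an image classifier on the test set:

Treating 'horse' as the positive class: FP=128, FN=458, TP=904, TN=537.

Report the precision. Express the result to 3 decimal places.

0.876

Precision = TP/(TP+FP) = 904/(904+128) = 904/1032 = 0.876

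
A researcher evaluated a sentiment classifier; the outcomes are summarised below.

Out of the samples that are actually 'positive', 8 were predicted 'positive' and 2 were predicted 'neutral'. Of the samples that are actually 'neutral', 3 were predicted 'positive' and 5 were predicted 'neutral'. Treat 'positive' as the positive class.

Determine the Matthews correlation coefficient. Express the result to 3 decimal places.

MCC = (TP·TN − FP·FN) / √((TP+FP)(TP+FN)(TN+FP)(TN+FN))
Numerator = 8·5 − 3·2 = 34
Denominator = √(11·10·8·7) = √6160 = 78.4857
MCC = 34 / 78.4857 = 0.433

0.433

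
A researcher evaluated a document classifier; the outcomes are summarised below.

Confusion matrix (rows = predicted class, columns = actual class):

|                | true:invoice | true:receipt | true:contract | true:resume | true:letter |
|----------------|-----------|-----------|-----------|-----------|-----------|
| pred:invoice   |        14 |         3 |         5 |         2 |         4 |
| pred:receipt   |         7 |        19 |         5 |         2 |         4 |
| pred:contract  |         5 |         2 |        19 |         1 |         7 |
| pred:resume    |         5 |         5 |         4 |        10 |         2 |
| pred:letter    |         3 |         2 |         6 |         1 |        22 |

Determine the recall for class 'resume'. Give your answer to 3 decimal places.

One-vs-rest for 'resume': TP = diagonal; FP = other classes predicted 'resume'; FN = 'resume' predicted as other.
recall = TP/(TP+FN).
resume: TP=10, FN=2+2+1+1=6 → 10/16 = 0.6250

0.625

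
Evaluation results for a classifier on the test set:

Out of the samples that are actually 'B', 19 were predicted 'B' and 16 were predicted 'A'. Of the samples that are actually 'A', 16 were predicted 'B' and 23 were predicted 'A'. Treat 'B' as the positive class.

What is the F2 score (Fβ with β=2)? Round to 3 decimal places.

Fβ = (1+β²)·TP / ((1+β²)·TP + β²·FN + FP), with β²=4
= 5·19 / (5·19 + 4·16 + 16) = 0.543

0.543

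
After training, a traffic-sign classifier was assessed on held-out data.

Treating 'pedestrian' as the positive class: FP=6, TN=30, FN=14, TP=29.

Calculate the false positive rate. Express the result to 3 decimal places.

0.167

FPR = FP/(FP+TN) = 6/(6+30) = 0.167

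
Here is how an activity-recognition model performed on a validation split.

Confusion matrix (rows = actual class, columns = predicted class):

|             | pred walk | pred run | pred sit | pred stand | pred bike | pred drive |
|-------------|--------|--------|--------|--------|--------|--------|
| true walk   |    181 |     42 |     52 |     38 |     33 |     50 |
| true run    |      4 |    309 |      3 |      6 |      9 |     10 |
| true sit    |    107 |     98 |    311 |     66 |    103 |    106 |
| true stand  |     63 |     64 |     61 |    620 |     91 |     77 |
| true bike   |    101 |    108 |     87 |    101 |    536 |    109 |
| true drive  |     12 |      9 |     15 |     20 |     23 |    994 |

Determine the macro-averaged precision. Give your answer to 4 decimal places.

Per-class precision (TP/(TP+FP)):
  walk: TP=181, FP=4+107+63+101+12=287 → 181/468 = 0.38675
  run: TP=309, FP=42+98+64+108+9=321 → 309/630 = 0.49048
  sit: TP=311, FP=52+3+61+87+15=218 → 311/529 = 0.58790
  stand: TP=620, FP=38+6+66+101+20=231 → 620/851 = 0.72855
  bike: TP=536, FP=33+9+103+91+23=259 → 536/795 = 0.67421
  drive: TP=994, FP=50+10+106+77+109=352 → 994/1346 = 0.73848
Macro-precision = mean = (0.38675 + 0.49048 + 0.58790 + 0.72855 + 0.67421 + 0.73848) / 6 = 0.6011

0.6011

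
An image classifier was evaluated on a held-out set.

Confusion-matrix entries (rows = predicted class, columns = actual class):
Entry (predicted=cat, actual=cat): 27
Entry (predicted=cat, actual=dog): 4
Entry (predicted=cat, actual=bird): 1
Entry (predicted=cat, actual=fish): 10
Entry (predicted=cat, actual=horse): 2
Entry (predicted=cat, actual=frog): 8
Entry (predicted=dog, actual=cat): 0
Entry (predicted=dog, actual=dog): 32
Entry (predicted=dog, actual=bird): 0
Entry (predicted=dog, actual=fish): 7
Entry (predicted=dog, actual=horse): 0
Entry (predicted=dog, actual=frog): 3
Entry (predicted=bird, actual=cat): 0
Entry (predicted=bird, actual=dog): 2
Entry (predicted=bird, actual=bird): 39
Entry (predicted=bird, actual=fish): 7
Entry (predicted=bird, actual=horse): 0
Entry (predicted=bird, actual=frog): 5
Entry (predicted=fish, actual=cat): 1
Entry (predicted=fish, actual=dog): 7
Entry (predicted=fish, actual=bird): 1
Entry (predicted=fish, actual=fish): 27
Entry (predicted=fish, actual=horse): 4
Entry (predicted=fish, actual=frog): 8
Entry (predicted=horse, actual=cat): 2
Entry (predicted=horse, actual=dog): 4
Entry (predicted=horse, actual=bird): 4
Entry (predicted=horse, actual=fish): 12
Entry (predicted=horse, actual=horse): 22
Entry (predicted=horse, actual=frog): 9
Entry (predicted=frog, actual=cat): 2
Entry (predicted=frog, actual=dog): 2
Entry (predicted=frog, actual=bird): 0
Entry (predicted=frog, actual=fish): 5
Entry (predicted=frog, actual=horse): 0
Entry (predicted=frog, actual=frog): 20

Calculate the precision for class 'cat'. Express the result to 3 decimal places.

0.519

One-vs-rest for 'cat': TP = diagonal; FP = other classes predicted 'cat'; FN = 'cat' predicted as other.
precision = TP/(TP+FP).
cat: TP=27, FP=4+1+10+2+8=25 → 27/52 = 0.5192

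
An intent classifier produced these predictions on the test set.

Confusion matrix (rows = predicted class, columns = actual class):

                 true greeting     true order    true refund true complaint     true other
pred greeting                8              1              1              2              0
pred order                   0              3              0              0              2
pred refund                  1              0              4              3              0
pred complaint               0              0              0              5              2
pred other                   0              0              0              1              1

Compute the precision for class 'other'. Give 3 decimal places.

Take TP from the diagonal, FP from the rest of the 'other' prediction marginal, FN from the rest of the 'other' actual marginal.
precision = TP/(TP+FP).
other: TP=1, FP=0+0+0+1=1 → 1/2 = 0.5000

0.500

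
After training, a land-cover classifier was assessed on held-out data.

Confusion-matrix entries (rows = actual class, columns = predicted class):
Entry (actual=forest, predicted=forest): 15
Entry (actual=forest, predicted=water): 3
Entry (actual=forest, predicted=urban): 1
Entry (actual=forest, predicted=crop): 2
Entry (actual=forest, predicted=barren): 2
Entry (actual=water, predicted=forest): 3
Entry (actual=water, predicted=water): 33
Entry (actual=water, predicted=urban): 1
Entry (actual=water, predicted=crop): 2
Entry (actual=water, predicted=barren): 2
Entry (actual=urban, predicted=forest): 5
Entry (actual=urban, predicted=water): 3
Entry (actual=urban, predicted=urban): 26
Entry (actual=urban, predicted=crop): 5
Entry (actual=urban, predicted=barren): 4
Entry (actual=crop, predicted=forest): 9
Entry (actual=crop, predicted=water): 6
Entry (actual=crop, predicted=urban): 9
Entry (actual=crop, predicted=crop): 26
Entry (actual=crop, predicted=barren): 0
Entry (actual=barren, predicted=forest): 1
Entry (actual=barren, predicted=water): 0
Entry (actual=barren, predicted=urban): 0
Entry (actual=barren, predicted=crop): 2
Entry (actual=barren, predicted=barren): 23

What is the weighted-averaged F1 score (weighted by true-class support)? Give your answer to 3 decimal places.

0.670

Per-class F1 score (2·TP/(2·TP+FP+FN)):
  forest: TP=15, FP=3+5+9+1=18, FN=3+1+2+2=8 → 30/56 = 0.5357
  water: TP=33, FP=3+3+6+0=12, FN=3+1+2+2=8 → 66/86 = 0.7674
  urban: TP=26, FP=1+1+9+0=11, FN=5+3+5+4=17 → 52/80 = 0.6500
  crop: TP=26, FP=2+2+5+2=11, FN=9+6+9+0=24 → 52/87 = 0.5977
  barren: TP=23, FP=2+2+4+0=8, FN=1+0+0+2=3 → 46/57 = 0.8070
Weighted-F1 score = Σ (supportᵢ/N)·F1 scoreᵢ with N=183: (23/183)·0.5357 + (41/183)·0.7674 + (43/183)·0.6500 + (50/183)·0.5977 + (26/183)·0.8070 = 0.670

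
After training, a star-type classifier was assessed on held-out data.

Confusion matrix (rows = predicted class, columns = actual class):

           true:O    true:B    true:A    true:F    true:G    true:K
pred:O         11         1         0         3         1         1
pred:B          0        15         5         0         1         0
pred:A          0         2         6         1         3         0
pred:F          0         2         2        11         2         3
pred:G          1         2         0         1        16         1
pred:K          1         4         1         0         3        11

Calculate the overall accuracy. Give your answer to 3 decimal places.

Accuracy = trace / total = (11+15+6+11+16+11=70) / 111 = 70/111 = 0.631

0.631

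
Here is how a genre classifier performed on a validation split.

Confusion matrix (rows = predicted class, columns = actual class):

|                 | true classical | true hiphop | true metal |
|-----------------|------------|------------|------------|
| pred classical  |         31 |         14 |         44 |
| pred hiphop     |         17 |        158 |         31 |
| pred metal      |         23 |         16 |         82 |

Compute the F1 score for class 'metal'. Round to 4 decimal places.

One-vs-rest for 'metal': TP = diagonal; FP = other classes predicted 'metal'; FN = 'metal' predicted as other.
F1 score = 2·TP/(2·TP+FP+FN).
metal: TP=82, FP=23+16=39, FN=44+31=75 → 164/278 = 0.58993

0.5899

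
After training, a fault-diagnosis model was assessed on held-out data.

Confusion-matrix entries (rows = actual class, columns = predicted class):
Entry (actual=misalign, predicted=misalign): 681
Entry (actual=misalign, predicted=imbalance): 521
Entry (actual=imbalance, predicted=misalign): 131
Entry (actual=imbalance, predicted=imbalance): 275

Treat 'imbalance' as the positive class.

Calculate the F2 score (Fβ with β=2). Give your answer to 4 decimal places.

0.5682

Fβ = (1+β²)·TP / ((1+β²)·TP + β²·FN + FP), with β²=4
= 5·275 / (5·275 + 4·131 + 521) = 0.5682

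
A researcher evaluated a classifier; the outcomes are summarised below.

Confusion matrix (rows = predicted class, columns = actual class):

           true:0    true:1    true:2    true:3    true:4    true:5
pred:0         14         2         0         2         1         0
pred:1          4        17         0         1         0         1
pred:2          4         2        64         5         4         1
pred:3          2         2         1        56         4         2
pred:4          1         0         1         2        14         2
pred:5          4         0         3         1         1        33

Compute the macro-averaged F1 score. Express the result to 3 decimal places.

0.745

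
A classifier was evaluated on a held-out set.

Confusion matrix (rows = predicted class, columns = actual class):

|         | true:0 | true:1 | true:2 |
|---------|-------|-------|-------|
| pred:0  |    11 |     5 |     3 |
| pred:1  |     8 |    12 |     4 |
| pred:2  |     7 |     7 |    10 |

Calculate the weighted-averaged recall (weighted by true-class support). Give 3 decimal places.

Per-class recall (TP/(TP+FN)):
  0: TP=11, FN=8+7=15 → 11/26 = 0.4231
  1: TP=12, FN=5+7=12 → 12/24 = 0.5000
  2: TP=10, FN=3+4=7 → 10/17 = 0.5882
Weighted-recall = Σ (supportᵢ/N)·recallᵢ with N=67: (26/67)·0.4231 + (24/67)·0.5000 + (17/67)·0.5882 = 0.493

0.493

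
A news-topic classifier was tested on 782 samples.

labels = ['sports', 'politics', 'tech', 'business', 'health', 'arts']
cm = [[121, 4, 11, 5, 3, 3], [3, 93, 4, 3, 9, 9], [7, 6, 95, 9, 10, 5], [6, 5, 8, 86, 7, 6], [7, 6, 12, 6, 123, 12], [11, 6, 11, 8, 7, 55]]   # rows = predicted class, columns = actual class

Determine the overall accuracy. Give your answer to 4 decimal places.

0.7327

Accuracy = trace / total = (121+93+95+86+123+55=573) / 782 = 573/782 = 0.7327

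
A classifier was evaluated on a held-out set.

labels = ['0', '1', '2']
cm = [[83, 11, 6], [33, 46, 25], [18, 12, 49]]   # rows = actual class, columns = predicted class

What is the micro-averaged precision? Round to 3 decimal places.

Micro-averaging pools counts across classes: ΣTP=178, ΣFP=105, ΣFN=105.
Micro-precision = TP/(TP+FP) on pooled counts = 0.629 (equals overall accuracy in single-label multiclass).

0.629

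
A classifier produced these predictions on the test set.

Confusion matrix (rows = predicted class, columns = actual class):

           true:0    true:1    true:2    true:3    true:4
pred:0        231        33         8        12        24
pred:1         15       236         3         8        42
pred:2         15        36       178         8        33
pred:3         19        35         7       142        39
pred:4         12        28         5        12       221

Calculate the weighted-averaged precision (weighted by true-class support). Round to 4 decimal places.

Per-class precision (TP/(TP+FP)):
  0: TP=231, FP=33+8+12+24=77 → 231/308 = 0.75000
  1: TP=236, FP=15+3+8+42=68 → 236/304 = 0.77632
  2: TP=178, FP=15+36+8+33=92 → 178/270 = 0.65926
  3: TP=142, FP=19+35+7+39=100 → 142/242 = 0.58678
  4: TP=221, FP=12+28+5+12=57 → 221/278 = 0.79496
Weighted-precision = Σ (supportᵢ/N)·precisionᵢ with N=1402: (292/1402)·0.75000 + (368/1402)·0.77632 + (201/1402)·0.65926 + (182/1402)·0.58678 + (359/1402)·0.79496 = 0.7342

0.7342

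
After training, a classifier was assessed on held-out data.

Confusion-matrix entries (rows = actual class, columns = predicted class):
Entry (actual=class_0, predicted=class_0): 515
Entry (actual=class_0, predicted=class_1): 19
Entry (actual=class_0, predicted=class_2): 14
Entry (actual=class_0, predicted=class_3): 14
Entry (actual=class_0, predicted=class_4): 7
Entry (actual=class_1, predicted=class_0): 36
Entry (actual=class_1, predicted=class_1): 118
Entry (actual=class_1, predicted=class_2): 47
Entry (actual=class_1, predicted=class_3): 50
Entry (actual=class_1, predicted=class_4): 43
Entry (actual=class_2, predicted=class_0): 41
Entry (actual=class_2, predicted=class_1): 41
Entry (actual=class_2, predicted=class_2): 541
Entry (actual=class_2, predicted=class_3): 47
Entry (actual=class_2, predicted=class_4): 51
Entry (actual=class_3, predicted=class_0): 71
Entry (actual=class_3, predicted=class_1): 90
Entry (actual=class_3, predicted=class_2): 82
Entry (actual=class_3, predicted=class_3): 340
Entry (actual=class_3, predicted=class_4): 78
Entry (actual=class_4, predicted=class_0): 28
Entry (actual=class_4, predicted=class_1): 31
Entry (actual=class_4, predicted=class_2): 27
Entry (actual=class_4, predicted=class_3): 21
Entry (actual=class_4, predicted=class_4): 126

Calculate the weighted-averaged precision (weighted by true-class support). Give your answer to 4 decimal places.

0.6703

Per-class precision (TP/(TP+FP)):
  class_0: TP=515, FP=36+41+71+28=176 → 515/691 = 0.74530
  class_1: TP=118, FP=19+41+90+31=181 → 118/299 = 0.39465
  class_2: TP=541, FP=14+47+82+27=170 → 541/711 = 0.76090
  class_3: TP=340, FP=14+50+47+21=132 → 340/472 = 0.72034
  class_4: TP=126, FP=7+43+51+78=179 → 126/305 = 0.41311
Weighted-precision = Σ (supportᵢ/N)·precisionᵢ with N=2478: (569/2478)·0.74530 + (294/2478)·0.39465 + (721/2478)·0.76090 + (661/2478)·0.72034 + (233/2478)·0.41311 = 0.6703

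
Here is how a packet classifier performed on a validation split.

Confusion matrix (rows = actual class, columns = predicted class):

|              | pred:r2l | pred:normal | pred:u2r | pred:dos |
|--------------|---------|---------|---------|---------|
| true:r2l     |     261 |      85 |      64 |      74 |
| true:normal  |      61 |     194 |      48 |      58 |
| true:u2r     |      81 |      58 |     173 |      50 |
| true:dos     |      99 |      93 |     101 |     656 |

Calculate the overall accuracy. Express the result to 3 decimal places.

Accuracy = trace / total = (261+194+173+656=1284) / 2156 = 1284/2156 = 0.596

0.596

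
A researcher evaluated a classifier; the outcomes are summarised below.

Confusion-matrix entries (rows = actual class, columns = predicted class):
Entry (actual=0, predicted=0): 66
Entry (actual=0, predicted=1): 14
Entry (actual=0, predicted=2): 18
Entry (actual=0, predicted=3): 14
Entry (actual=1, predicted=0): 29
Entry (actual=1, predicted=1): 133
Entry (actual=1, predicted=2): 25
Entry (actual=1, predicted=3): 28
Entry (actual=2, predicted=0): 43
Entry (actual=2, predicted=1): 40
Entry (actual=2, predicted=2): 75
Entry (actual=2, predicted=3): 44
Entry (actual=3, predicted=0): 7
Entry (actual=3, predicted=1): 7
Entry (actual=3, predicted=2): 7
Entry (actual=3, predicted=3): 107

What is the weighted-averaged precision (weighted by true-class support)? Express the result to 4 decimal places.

0.5944

Per-class precision (TP/(TP+FP)):
  0: TP=66, FP=29+43+7=79 → 66/145 = 0.45517
  1: TP=133, FP=14+40+7=61 → 133/194 = 0.68557
  2: TP=75, FP=18+25+7=50 → 75/125 = 0.60000
  3: TP=107, FP=14+28+44=86 → 107/193 = 0.55440
Weighted-precision = Σ (supportᵢ/N)·precisionᵢ with N=657: (112/657)·0.45517 + (215/657)·0.68557 + (202/657)·0.60000 + (128/657)·0.55440 = 0.5944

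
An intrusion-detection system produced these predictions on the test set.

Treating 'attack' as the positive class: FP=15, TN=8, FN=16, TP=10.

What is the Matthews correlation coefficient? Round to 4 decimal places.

-0.2671

MCC = (TP·TN − FP·FN) / √((TP+FP)(TP+FN)(TN+FP)(TN+FN))
Numerator = 10·8 − 15·16 = -160
Denominator = √(25·26·23·24) = √358800 = 598.9992
MCC = -160 / 598.9992 = -0.2671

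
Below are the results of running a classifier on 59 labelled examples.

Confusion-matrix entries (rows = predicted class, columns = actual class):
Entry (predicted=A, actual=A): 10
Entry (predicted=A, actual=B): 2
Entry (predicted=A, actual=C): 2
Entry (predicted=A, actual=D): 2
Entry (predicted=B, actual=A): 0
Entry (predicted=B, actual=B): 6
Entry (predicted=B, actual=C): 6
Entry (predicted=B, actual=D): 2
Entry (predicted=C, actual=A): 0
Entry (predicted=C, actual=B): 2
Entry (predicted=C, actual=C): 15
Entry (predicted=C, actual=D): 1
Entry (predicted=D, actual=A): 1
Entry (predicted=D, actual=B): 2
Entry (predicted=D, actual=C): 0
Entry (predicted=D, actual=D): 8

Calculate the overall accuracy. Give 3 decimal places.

Accuracy = trace / total = (10+6+15+8=39) / 59 = 39/59 = 0.661

0.661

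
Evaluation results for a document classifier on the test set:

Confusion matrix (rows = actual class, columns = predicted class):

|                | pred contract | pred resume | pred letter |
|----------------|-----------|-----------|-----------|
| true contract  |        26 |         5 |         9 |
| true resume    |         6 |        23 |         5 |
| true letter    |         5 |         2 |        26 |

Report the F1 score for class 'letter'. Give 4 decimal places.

F1 score = 2·TP/(2·TP+FP+FN).
letter: TP=26, FP=9+5=14, FN=5+2=7 → 52/73 = 0.71233

0.7123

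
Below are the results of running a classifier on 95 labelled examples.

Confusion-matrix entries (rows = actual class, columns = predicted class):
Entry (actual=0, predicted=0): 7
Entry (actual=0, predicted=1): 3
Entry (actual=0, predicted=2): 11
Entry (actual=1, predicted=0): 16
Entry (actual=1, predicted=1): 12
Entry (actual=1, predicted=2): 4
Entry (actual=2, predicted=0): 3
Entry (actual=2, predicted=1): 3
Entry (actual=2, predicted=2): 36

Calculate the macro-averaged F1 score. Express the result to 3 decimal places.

Per-class F1 score (2·TP/(2·TP+FP+FN)):
  0: TP=7, FP=16+3=19, FN=3+11=14 → 14/47 = 0.2979
  1: TP=12, FP=3+3=6, FN=16+4=20 → 24/50 = 0.4800
  2: TP=36, FP=11+4=15, FN=3+3=6 → 72/93 = 0.7742
Macro-F1 score = mean = (0.2979 + 0.4800 + 0.7742) / 3 = 0.517

0.517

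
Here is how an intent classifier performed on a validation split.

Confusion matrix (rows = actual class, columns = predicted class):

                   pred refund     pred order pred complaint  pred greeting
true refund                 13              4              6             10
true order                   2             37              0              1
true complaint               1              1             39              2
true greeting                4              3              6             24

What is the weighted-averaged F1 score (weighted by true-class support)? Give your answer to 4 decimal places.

0.7235

Per-class F1 score (2·TP/(2·TP+FP+FN)):
  refund: TP=13, FP=2+1+4=7, FN=4+6+10=20 → 26/53 = 0.49057
  order: TP=37, FP=4+1+3=8, FN=2+0+1=3 → 74/85 = 0.87059
  complaint: TP=39, FP=6+0+6=12, FN=1+1+2=4 → 78/94 = 0.82979
  greeting: TP=24, FP=10+1+2=13, FN=4+3+6=13 → 48/74 = 0.64865
Weighted-F1 score = Σ (supportᵢ/N)·F1 scoreᵢ with N=153: (33/153)·0.49057 + (40/153)·0.87059 + (43/153)·0.82979 + (37/153)·0.64865 = 0.7235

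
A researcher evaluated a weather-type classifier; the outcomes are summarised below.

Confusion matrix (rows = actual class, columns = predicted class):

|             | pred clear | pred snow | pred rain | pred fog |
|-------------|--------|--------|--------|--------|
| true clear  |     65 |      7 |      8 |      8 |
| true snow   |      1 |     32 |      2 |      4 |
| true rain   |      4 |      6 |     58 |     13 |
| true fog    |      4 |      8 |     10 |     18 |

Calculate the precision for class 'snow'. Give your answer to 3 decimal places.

0.604

Treat 'snow' as positive and all other classes as negative.
precision = TP/(TP+FP).
snow: TP=32, FP=7+6+8=21 → 32/53 = 0.6038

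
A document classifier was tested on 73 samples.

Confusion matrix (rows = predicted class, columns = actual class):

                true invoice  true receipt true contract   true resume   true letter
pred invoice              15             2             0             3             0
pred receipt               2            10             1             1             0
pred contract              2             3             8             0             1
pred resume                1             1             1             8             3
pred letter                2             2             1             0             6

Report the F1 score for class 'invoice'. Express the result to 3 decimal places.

Take TP from the diagonal, FP from the rest of the 'invoice' prediction marginal, FN from the rest of the 'invoice' actual marginal.
F1 score = 2·TP/(2·TP+FP+FN).
invoice: TP=15, FP=2+0+3+0=5, FN=2+2+1+2=7 → 30/42 = 0.7143

0.714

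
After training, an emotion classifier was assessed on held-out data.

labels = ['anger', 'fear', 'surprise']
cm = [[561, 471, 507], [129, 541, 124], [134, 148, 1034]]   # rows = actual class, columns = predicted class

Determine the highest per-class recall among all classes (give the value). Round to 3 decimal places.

0.786

Per-class recall (TP/(TP+FN)):
  anger: TP=561, FN=471+507=978 → 561/1539 = 0.3645
  fear: TP=541, FN=129+124=253 → 541/794 = 0.6814
  surprise: TP=1034, FN=134+148=282 → 1034/1316 = 0.7857
Highest is class 'surprise' with recall = 0.786.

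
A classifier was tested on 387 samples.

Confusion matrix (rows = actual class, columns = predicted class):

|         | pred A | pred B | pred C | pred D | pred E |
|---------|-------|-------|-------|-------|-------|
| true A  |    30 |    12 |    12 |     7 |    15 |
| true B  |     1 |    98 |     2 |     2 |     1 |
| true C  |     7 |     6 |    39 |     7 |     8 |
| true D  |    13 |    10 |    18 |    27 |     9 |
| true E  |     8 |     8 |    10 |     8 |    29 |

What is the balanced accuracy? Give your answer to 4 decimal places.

0.5460

Balanced accuracy = mean of per-class recall.
  A: recall = 30/76 = 0.39474
  B: recall = 98/104 = 0.94231
  C: recall = 39/67 = 0.58209
  D: recall = 27/77 = 0.35065
  E: recall = 29/63 = 0.46032
Mean = (0.39474 + 0.94231 + 0.58209 + 0.35065 + 0.46032) / 5 = 0.5460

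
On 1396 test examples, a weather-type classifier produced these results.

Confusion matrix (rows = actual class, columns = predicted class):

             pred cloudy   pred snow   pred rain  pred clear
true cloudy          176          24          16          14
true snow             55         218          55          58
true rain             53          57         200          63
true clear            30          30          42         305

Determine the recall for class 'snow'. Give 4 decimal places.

0.5648

Treat 'snow' as positive and all other classes as negative.
recall = TP/(TP+FN).
snow: TP=218, FN=55+55+58=168 → 218/386 = 0.56477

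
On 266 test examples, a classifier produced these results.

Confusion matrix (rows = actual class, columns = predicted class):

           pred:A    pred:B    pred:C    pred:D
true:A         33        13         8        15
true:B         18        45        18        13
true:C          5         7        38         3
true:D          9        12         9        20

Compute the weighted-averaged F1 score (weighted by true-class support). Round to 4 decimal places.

Per-class F1 score (2·TP/(2·TP+FP+FN)):
  A: TP=33, FP=18+5+9=32, FN=13+8+15=36 → 66/134 = 0.49254
  B: TP=45, FP=13+7+12=32, FN=18+18+13=49 → 90/171 = 0.52632
  C: TP=38, FP=8+18+9=35, FN=5+7+3=15 → 76/126 = 0.60317
  D: TP=20, FP=15+13+3=31, FN=9+12+9=30 → 40/101 = 0.39604
Weighted-F1 score = Σ (supportᵢ/N)·F1 scoreᵢ with N=266: (69/266)·0.49254 + (94/266)·0.52632 + (53/266)·0.60317 + (50/266)·0.39604 = 0.5084

0.5084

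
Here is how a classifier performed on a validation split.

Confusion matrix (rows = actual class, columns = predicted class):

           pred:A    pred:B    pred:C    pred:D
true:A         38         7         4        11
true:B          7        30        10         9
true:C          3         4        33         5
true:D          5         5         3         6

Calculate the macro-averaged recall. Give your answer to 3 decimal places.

Per-class recall (TP/(TP+FN)):
  A: TP=38, FN=7+4+11=22 → 38/60 = 0.6333
  B: TP=30, FN=7+10+9=26 → 30/56 = 0.5357
  C: TP=33, FN=3+4+5=12 → 33/45 = 0.7333
  D: TP=6, FN=5+5+3=13 → 6/19 = 0.3158
Macro-recall = mean = (0.6333 + 0.5357 + 0.7333 + 0.3158) / 4 = 0.555

0.555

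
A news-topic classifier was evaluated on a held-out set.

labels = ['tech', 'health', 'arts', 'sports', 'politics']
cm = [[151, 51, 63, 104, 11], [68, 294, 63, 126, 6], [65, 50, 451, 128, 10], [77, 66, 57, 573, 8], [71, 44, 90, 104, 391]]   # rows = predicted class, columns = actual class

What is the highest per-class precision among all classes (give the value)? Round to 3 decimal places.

0.734

Per-class precision (TP/(TP+FP)):
  tech: TP=151, FP=51+63+104+11=229 → 151/380 = 0.3974
  health: TP=294, FP=68+63+126+6=263 → 294/557 = 0.5278
  arts: TP=451, FP=65+50+128+10=253 → 451/704 = 0.6406
  sports: TP=573, FP=77+66+57+8=208 → 573/781 = 0.7337
  politics: TP=391, FP=71+44+90+104=309 → 391/700 = 0.5586
Highest is class 'sports' with precision = 0.734.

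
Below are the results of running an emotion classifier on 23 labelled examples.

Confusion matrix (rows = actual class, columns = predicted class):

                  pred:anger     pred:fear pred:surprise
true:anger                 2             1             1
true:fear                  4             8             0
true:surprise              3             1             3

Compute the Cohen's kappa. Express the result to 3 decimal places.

0.333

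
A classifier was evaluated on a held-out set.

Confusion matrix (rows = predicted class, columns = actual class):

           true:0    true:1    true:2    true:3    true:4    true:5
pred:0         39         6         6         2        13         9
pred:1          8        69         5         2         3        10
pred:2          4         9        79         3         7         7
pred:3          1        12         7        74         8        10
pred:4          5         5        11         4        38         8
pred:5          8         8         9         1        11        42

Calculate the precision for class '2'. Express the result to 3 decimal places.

Take TP from the diagonal, FP from the rest of the '2' prediction marginal, FN from the rest of the '2' actual marginal.
precision = TP/(TP+FP).
2: TP=79, FP=4+9+3+7+7=30 → 79/109 = 0.7248

0.725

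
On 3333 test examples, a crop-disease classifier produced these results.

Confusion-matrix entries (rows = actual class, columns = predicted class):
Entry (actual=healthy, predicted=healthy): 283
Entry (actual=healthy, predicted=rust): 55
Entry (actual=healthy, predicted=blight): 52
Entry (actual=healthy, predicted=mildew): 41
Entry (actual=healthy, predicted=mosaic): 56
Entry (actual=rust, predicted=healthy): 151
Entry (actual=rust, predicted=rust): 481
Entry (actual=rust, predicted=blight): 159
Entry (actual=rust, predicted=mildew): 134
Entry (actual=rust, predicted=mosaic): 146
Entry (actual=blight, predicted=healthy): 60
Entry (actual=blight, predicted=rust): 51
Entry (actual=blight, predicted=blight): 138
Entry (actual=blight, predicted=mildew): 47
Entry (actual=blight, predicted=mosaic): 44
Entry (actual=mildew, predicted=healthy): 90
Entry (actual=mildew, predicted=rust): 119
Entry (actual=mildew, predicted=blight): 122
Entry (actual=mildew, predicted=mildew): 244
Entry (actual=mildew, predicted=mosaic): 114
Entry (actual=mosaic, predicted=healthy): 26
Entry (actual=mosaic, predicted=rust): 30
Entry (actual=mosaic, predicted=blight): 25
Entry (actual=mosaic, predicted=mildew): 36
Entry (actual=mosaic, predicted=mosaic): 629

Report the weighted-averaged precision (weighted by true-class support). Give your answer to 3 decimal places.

0.549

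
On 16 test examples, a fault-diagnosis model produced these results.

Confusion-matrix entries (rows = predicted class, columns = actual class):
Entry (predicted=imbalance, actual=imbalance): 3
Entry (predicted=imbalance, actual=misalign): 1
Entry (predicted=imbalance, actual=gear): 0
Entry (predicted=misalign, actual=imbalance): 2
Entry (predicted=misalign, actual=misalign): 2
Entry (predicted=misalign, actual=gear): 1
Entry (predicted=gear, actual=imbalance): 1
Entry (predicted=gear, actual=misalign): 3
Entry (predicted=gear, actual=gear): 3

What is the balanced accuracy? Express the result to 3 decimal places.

0.528

Balanced accuracy = mean of per-class recall.
  imbalance: recall = 3/6 = 0.5000
  misalign: recall = 2/6 = 0.3333
  gear: recall = 3/4 = 0.7500
Mean = (0.5000 + 0.3333 + 0.7500) / 3 = 0.528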